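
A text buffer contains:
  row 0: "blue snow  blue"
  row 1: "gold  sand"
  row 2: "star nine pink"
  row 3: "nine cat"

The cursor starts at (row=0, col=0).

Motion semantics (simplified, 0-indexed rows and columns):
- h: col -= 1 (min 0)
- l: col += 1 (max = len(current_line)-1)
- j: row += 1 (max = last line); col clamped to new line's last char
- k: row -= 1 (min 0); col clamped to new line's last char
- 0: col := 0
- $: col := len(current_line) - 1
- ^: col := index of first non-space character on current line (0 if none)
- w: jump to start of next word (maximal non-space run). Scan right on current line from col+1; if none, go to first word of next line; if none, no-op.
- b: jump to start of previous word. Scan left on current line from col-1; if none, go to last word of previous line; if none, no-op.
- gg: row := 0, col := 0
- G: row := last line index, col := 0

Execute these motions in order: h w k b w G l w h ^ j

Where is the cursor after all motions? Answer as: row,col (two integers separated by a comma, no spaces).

Answer: 3,0

Derivation:
After 1 (h): row=0 col=0 char='b'
After 2 (w): row=0 col=5 char='s'
After 3 (k): row=0 col=5 char='s'
After 4 (b): row=0 col=0 char='b'
After 5 (w): row=0 col=5 char='s'
After 6 (G): row=3 col=0 char='n'
After 7 (l): row=3 col=1 char='i'
After 8 (w): row=3 col=5 char='c'
After 9 (h): row=3 col=4 char='_'
After 10 (^): row=3 col=0 char='n'
After 11 (j): row=3 col=0 char='n'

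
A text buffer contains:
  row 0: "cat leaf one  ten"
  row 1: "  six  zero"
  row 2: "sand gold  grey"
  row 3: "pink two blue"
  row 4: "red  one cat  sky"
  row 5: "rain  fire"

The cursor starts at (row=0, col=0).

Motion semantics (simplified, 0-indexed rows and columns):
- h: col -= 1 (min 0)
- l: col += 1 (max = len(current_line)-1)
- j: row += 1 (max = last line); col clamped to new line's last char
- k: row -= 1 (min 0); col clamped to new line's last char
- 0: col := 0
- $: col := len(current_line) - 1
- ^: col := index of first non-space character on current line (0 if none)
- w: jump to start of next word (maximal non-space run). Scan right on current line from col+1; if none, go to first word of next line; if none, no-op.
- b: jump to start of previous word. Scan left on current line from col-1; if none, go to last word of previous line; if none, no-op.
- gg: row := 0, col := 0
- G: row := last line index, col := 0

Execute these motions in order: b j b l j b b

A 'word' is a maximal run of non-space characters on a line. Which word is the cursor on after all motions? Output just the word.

Answer: six

Derivation:
After 1 (b): row=0 col=0 char='c'
After 2 (j): row=1 col=0 char='_'
After 3 (b): row=0 col=14 char='t'
After 4 (l): row=0 col=15 char='e'
After 5 (j): row=1 col=10 char='o'
After 6 (b): row=1 col=7 char='z'
After 7 (b): row=1 col=2 char='s'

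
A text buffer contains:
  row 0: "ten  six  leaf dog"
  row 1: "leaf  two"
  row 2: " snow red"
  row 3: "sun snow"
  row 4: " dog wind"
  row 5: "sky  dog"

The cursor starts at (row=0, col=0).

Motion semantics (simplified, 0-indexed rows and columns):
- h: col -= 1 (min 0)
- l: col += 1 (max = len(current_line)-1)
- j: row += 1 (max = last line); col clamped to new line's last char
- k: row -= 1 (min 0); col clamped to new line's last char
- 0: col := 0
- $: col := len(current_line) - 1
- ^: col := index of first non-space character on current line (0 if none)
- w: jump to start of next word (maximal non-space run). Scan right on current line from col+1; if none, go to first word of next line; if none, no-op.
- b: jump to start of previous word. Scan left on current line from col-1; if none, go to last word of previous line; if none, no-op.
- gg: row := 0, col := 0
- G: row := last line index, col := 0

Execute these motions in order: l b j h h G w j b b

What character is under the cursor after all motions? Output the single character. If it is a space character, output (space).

After 1 (l): row=0 col=1 char='e'
After 2 (b): row=0 col=0 char='t'
After 3 (j): row=1 col=0 char='l'
After 4 (h): row=1 col=0 char='l'
After 5 (h): row=1 col=0 char='l'
After 6 (G): row=5 col=0 char='s'
After 7 (w): row=5 col=5 char='d'
After 8 (j): row=5 col=5 char='d'
After 9 (b): row=5 col=0 char='s'
After 10 (b): row=4 col=5 char='w'

Answer: w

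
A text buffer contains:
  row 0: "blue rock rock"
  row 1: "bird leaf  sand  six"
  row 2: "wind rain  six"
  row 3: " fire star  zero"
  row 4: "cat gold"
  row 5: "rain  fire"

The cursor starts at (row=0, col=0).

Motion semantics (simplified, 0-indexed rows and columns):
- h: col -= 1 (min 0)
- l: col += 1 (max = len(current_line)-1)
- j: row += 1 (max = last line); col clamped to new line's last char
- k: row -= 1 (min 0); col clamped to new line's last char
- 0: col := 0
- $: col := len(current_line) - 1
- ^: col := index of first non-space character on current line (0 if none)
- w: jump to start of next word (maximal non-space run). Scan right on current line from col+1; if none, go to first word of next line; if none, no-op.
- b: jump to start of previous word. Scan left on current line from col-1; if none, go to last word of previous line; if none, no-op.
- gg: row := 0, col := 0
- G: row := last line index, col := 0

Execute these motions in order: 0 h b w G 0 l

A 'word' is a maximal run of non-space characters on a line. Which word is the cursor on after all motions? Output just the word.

After 1 (0): row=0 col=0 char='b'
After 2 (h): row=0 col=0 char='b'
After 3 (b): row=0 col=0 char='b'
After 4 (w): row=0 col=5 char='r'
After 5 (G): row=5 col=0 char='r'
After 6 (0): row=5 col=0 char='r'
After 7 (l): row=5 col=1 char='a'

Answer: rain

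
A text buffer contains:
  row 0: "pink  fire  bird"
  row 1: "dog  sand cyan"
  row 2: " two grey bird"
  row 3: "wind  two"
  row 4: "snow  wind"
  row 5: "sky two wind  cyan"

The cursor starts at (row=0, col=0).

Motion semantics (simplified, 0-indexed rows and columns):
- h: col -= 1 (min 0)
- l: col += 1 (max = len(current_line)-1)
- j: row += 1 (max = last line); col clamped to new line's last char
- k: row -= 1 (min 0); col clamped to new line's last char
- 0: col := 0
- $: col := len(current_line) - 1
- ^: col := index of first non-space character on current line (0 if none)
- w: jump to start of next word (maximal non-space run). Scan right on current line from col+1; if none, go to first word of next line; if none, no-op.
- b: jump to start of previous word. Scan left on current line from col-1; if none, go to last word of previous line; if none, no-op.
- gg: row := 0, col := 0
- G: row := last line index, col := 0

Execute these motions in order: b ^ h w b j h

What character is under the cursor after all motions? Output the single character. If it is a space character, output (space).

After 1 (b): row=0 col=0 char='p'
After 2 (^): row=0 col=0 char='p'
After 3 (h): row=0 col=0 char='p'
After 4 (w): row=0 col=6 char='f'
After 5 (b): row=0 col=0 char='p'
After 6 (j): row=1 col=0 char='d'
After 7 (h): row=1 col=0 char='d'

Answer: d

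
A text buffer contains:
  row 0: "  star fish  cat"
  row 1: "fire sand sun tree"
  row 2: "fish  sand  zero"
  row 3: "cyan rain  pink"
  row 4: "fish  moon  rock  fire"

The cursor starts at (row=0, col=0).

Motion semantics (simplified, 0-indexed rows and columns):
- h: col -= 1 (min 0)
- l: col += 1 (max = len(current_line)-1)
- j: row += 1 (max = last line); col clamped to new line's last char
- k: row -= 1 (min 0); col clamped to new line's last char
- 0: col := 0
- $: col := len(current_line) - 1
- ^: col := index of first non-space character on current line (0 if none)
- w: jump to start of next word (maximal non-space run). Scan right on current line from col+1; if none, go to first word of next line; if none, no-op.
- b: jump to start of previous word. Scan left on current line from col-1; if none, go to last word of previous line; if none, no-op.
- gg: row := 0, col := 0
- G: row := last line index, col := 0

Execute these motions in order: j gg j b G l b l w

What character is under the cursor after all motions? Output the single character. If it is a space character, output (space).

Answer: m

Derivation:
After 1 (j): row=1 col=0 char='f'
After 2 (gg): row=0 col=0 char='_'
After 3 (j): row=1 col=0 char='f'
After 4 (b): row=0 col=13 char='c'
After 5 (G): row=4 col=0 char='f'
After 6 (l): row=4 col=1 char='i'
After 7 (b): row=4 col=0 char='f'
After 8 (l): row=4 col=1 char='i'
After 9 (w): row=4 col=6 char='m'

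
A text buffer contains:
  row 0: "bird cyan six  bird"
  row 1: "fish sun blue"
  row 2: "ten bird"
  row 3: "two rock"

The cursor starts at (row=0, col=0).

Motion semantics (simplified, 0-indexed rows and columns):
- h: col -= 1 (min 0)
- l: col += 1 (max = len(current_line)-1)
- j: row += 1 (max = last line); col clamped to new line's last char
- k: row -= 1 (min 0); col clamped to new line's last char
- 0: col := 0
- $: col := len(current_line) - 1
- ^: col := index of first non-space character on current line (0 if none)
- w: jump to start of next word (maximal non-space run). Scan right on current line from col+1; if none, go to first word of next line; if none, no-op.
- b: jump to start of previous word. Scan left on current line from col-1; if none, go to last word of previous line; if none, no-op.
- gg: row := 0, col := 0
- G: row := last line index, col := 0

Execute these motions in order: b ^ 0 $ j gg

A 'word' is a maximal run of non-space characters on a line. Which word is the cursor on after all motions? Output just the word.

Answer: bird

Derivation:
After 1 (b): row=0 col=0 char='b'
After 2 (^): row=0 col=0 char='b'
After 3 (0): row=0 col=0 char='b'
After 4 ($): row=0 col=18 char='d'
After 5 (j): row=1 col=12 char='e'
After 6 (gg): row=0 col=0 char='b'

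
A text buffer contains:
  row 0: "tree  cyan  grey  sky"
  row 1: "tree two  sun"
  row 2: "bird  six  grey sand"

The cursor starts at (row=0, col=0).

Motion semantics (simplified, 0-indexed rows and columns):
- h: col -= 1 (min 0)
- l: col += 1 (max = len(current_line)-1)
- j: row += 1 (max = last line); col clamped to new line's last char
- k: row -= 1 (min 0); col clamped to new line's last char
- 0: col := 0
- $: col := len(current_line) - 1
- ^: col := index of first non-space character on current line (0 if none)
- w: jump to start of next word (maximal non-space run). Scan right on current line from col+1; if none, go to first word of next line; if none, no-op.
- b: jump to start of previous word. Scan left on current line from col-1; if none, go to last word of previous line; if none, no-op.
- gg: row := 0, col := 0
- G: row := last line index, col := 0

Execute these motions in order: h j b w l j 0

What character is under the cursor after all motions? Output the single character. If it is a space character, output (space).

Answer: b

Derivation:
After 1 (h): row=0 col=0 char='t'
After 2 (j): row=1 col=0 char='t'
After 3 (b): row=0 col=18 char='s'
After 4 (w): row=1 col=0 char='t'
After 5 (l): row=1 col=1 char='r'
After 6 (j): row=2 col=1 char='i'
After 7 (0): row=2 col=0 char='b'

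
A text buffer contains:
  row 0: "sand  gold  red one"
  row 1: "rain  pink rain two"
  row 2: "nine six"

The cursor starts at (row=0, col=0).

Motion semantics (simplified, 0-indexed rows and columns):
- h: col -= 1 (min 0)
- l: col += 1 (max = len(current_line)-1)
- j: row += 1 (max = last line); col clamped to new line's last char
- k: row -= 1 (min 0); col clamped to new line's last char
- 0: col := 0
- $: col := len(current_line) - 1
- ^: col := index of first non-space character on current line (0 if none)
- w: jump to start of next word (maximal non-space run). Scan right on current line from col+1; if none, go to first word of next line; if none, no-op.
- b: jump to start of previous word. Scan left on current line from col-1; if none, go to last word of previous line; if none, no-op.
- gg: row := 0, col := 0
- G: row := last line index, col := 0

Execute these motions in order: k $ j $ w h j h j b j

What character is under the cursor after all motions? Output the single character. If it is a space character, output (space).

After 1 (k): row=0 col=0 char='s'
After 2 ($): row=0 col=18 char='e'
After 3 (j): row=1 col=18 char='o'
After 4 ($): row=1 col=18 char='o'
After 5 (w): row=2 col=0 char='n'
After 6 (h): row=2 col=0 char='n'
After 7 (j): row=2 col=0 char='n'
After 8 (h): row=2 col=0 char='n'
After 9 (j): row=2 col=0 char='n'
After 10 (b): row=1 col=16 char='t'
After 11 (j): row=2 col=7 char='x'

Answer: x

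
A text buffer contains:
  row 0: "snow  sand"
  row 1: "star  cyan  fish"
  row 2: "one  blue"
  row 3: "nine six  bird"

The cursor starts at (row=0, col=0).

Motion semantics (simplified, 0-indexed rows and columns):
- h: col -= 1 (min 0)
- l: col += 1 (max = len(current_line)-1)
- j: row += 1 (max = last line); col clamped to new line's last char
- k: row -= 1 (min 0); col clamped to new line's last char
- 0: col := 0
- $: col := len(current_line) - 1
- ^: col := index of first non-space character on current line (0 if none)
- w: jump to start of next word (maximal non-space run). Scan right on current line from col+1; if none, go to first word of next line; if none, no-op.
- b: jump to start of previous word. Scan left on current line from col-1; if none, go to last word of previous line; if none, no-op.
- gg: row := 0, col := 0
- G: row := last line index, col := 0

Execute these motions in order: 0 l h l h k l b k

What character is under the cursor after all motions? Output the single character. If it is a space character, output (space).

After 1 (0): row=0 col=0 char='s'
After 2 (l): row=0 col=1 char='n'
After 3 (h): row=0 col=0 char='s'
After 4 (l): row=0 col=1 char='n'
After 5 (h): row=0 col=0 char='s'
After 6 (k): row=0 col=0 char='s'
After 7 (l): row=0 col=1 char='n'
After 8 (b): row=0 col=0 char='s'
After 9 (k): row=0 col=0 char='s'

Answer: s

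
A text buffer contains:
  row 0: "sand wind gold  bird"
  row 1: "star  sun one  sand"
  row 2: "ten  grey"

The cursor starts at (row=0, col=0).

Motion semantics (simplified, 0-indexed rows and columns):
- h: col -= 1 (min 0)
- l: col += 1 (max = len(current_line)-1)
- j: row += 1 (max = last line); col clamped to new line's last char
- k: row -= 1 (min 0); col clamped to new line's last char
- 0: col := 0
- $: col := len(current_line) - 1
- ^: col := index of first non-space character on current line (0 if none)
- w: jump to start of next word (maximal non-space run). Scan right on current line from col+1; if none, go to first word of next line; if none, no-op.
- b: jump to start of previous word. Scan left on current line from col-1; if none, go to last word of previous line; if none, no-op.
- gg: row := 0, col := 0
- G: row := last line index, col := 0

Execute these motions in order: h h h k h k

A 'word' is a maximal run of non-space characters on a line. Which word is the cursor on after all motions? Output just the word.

Answer: sand

Derivation:
After 1 (h): row=0 col=0 char='s'
After 2 (h): row=0 col=0 char='s'
After 3 (h): row=0 col=0 char='s'
After 4 (k): row=0 col=0 char='s'
After 5 (h): row=0 col=0 char='s'
After 6 (k): row=0 col=0 char='s'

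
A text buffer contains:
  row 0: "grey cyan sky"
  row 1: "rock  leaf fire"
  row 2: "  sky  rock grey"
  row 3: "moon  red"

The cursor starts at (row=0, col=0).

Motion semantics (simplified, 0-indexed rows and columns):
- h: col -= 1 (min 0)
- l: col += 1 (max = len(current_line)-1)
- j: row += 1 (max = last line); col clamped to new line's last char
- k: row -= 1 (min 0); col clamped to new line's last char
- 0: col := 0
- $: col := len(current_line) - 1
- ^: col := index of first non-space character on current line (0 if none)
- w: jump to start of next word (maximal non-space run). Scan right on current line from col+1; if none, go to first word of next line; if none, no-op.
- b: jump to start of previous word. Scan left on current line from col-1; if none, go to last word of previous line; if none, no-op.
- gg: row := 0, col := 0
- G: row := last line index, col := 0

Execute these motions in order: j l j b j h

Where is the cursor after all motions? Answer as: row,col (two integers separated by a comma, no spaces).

Answer: 2,10

Derivation:
After 1 (j): row=1 col=0 char='r'
After 2 (l): row=1 col=1 char='o'
After 3 (j): row=2 col=1 char='_'
After 4 (b): row=1 col=11 char='f'
After 5 (j): row=2 col=11 char='_'
After 6 (h): row=2 col=10 char='k'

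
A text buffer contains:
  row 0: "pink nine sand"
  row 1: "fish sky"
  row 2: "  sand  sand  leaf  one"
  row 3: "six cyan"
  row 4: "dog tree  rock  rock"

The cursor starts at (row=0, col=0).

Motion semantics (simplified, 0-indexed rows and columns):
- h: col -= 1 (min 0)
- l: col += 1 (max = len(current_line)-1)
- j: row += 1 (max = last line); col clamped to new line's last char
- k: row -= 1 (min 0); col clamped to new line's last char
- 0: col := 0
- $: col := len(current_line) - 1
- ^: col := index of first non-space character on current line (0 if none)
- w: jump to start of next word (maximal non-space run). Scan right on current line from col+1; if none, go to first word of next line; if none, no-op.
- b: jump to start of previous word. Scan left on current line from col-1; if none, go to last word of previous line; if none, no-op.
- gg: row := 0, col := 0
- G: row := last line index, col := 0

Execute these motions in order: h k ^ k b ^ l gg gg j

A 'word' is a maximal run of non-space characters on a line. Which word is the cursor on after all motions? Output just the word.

Answer: fish

Derivation:
After 1 (h): row=0 col=0 char='p'
After 2 (k): row=0 col=0 char='p'
After 3 (^): row=0 col=0 char='p'
After 4 (k): row=0 col=0 char='p'
After 5 (b): row=0 col=0 char='p'
After 6 (^): row=0 col=0 char='p'
After 7 (l): row=0 col=1 char='i'
After 8 (gg): row=0 col=0 char='p'
After 9 (gg): row=0 col=0 char='p'
After 10 (j): row=1 col=0 char='f'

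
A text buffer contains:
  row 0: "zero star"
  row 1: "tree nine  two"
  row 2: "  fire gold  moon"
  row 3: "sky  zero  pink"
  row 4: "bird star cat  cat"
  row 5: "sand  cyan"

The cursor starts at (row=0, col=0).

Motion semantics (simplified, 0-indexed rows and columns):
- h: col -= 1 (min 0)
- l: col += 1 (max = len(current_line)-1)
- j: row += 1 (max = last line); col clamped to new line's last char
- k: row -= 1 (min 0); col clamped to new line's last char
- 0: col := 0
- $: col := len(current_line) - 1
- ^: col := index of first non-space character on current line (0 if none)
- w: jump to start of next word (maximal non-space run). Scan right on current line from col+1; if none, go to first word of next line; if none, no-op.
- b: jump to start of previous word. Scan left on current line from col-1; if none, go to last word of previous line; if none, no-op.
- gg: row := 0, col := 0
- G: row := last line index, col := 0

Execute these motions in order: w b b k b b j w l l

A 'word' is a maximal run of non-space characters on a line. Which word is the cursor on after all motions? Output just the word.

After 1 (w): row=0 col=5 char='s'
After 2 (b): row=0 col=0 char='z'
After 3 (b): row=0 col=0 char='z'
After 4 (k): row=0 col=0 char='z'
After 5 (b): row=0 col=0 char='z'
After 6 (b): row=0 col=0 char='z'
After 7 (j): row=1 col=0 char='t'
After 8 (w): row=1 col=5 char='n'
After 9 (l): row=1 col=6 char='i'
After 10 (l): row=1 col=7 char='n'

Answer: nine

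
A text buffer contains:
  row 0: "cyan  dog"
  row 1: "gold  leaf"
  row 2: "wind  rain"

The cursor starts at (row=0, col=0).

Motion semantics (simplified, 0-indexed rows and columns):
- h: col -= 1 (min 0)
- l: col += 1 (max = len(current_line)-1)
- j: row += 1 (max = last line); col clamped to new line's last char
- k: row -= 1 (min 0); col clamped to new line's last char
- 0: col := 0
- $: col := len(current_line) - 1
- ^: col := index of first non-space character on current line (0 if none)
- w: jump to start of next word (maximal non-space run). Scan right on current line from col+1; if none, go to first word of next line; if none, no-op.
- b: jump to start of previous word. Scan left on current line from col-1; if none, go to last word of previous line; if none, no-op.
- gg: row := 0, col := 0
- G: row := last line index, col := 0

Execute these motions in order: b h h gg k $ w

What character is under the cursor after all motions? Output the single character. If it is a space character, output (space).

Answer: g

Derivation:
After 1 (b): row=0 col=0 char='c'
After 2 (h): row=0 col=0 char='c'
After 3 (h): row=0 col=0 char='c'
After 4 (gg): row=0 col=0 char='c'
After 5 (k): row=0 col=0 char='c'
After 6 ($): row=0 col=8 char='g'
After 7 (w): row=1 col=0 char='g'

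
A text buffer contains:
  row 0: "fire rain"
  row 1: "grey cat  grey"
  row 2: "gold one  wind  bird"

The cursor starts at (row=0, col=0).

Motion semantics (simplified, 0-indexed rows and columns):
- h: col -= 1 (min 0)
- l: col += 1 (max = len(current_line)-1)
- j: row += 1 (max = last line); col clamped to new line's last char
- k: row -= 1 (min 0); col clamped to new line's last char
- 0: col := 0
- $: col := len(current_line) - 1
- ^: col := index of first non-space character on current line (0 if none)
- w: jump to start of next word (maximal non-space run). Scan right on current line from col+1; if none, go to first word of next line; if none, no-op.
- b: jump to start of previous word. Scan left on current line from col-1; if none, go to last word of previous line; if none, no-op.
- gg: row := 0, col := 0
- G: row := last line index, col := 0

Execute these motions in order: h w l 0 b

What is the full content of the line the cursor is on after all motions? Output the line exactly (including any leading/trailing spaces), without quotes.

Answer: fire rain

Derivation:
After 1 (h): row=0 col=0 char='f'
After 2 (w): row=0 col=5 char='r'
After 3 (l): row=0 col=6 char='a'
After 4 (0): row=0 col=0 char='f'
After 5 (b): row=0 col=0 char='f'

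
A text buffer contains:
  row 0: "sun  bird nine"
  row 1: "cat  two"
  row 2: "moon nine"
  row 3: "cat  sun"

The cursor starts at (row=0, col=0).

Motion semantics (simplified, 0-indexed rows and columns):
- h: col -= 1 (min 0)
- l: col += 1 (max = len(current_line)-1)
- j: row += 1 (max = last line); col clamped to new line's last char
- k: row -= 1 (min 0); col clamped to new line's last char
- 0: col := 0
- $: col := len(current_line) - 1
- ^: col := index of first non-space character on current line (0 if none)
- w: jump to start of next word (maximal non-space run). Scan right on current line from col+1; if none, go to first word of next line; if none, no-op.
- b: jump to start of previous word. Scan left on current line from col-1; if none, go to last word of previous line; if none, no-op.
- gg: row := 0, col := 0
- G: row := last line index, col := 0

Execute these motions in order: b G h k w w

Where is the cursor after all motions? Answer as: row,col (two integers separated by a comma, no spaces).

After 1 (b): row=0 col=0 char='s'
After 2 (G): row=3 col=0 char='c'
After 3 (h): row=3 col=0 char='c'
After 4 (k): row=2 col=0 char='m'
After 5 (w): row=2 col=5 char='n'
After 6 (w): row=3 col=0 char='c'

Answer: 3,0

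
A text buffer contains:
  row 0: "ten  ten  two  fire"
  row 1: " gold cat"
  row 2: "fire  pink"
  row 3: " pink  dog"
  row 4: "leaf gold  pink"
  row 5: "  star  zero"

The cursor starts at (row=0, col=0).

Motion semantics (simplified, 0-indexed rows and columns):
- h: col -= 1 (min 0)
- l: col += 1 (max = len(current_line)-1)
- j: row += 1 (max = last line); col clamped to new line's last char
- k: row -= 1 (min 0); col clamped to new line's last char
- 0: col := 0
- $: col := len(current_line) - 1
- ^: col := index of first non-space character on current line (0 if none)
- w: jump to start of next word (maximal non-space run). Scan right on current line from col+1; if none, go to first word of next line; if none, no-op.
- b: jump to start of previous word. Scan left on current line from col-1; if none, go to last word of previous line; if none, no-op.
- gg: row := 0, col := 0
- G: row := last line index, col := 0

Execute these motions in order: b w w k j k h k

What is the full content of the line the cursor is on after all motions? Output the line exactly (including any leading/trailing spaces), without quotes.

Answer: ten  ten  two  fire

Derivation:
After 1 (b): row=0 col=0 char='t'
After 2 (w): row=0 col=5 char='t'
After 3 (w): row=0 col=10 char='t'
After 4 (k): row=0 col=10 char='t'
After 5 (j): row=1 col=8 char='t'
After 6 (k): row=0 col=8 char='_'
After 7 (h): row=0 col=7 char='n'
After 8 (k): row=0 col=7 char='n'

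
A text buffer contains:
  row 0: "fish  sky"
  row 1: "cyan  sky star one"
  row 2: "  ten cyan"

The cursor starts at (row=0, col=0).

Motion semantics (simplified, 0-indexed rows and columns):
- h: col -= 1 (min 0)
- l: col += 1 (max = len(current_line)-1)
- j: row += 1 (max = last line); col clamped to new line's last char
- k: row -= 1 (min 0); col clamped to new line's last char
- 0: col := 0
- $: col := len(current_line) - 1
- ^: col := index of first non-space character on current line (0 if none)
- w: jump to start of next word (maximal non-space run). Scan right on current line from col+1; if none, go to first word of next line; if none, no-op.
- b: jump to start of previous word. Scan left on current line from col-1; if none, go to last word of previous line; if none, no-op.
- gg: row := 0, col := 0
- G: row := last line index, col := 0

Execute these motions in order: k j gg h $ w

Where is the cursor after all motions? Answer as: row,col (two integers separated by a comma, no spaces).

Answer: 1,0

Derivation:
After 1 (k): row=0 col=0 char='f'
After 2 (j): row=1 col=0 char='c'
After 3 (gg): row=0 col=0 char='f'
After 4 (h): row=0 col=0 char='f'
After 5 ($): row=0 col=8 char='y'
After 6 (w): row=1 col=0 char='c'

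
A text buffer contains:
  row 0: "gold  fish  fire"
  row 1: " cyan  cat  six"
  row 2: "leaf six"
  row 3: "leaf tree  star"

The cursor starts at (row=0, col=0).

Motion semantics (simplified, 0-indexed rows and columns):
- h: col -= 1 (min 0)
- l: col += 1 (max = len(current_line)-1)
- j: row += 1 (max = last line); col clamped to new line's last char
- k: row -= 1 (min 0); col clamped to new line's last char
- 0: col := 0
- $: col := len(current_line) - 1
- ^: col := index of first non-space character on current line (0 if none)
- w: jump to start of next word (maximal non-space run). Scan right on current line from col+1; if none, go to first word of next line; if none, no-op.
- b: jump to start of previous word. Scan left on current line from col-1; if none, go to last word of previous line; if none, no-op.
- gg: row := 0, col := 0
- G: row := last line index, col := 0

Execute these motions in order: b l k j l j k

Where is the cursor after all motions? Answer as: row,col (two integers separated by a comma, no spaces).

Answer: 1,2

Derivation:
After 1 (b): row=0 col=0 char='g'
After 2 (l): row=0 col=1 char='o'
After 3 (k): row=0 col=1 char='o'
After 4 (j): row=1 col=1 char='c'
After 5 (l): row=1 col=2 char='y'
After 6 (j): row=2 col=2 char='a'
After 7 (k): row=1 col=2 char='y'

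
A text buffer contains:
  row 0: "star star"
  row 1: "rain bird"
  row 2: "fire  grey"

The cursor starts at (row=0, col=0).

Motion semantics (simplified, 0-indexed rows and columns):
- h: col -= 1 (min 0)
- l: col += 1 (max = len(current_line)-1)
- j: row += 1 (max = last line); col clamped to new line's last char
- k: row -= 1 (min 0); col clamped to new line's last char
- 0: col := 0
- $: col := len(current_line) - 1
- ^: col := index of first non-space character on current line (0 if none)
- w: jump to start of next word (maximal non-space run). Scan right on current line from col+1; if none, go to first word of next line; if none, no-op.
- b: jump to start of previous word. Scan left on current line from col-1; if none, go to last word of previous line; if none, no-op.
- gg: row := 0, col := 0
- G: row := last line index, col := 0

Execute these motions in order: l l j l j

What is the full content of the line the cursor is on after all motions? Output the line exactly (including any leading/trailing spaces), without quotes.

Answer: fire  grey

Derivation:
After 1 (l): row=0 col=1 char='t'
After 2 (l): row=0 col=2 char='a'
After 3 (j): row=1 col=2 char='i'
After 4 (l): row=1 col=3 char='n'
After 5 (j): row=2 col=3 char='e'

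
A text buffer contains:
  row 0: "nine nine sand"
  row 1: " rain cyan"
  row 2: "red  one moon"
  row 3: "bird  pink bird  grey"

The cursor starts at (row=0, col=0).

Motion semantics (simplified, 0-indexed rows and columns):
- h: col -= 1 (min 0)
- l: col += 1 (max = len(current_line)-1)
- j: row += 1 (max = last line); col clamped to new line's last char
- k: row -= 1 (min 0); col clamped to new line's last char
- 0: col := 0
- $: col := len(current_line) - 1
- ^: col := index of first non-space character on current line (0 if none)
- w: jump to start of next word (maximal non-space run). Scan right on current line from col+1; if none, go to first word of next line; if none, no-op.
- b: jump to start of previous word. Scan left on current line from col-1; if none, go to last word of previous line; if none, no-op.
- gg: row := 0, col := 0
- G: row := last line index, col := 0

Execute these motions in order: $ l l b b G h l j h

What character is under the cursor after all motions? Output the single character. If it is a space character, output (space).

Answer: b

Derivation:
After 1 ($): row=0 col=13 char='d'
After 2 (l): row=0 col=13 char='d'
After 3 (l): row=0 col=13 char='d'
After 4 (b): row=0 col=10 char='s'
After 5 (b): row=0 col=5 char='n'
After 6 (G): row=3 col=0 char='b'
After 7 (h): row=3 col=0 char='b'
After 8 (l): row=3 col=1 char='i'
After 9 (j): row=3 col=1 char='i'
After 10 (h): row=3 col=0 char='b'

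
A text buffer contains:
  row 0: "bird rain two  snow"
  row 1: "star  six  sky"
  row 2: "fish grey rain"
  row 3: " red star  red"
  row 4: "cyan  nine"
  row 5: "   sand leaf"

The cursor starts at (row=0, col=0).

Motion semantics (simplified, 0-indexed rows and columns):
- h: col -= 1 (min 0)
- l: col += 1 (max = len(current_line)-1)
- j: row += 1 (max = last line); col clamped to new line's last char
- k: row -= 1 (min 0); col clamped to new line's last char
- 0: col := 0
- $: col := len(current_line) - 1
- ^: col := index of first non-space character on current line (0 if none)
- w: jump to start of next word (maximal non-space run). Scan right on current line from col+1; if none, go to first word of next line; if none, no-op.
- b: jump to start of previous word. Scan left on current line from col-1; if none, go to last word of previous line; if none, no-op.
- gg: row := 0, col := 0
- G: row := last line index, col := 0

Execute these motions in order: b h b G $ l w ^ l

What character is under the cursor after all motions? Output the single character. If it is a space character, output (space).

Answer: a

Derivation:
After 1 (b): row=0 col=0 char='b'
After 2 (h): row=0 col=0 char='b'
After 3 (b): row=0 col=0 char='b'
After 4 (G): row=5 col=0 char='_'
After 5 ($): row=5 col=11 char='f'
After 6 (l): row=5 col=11 char='f'
After 7 (w): row=5 col=11 char='f'
After 8 (^): row=5 col=3 char='s'
After 9 (l): row=5 col=4 char='a'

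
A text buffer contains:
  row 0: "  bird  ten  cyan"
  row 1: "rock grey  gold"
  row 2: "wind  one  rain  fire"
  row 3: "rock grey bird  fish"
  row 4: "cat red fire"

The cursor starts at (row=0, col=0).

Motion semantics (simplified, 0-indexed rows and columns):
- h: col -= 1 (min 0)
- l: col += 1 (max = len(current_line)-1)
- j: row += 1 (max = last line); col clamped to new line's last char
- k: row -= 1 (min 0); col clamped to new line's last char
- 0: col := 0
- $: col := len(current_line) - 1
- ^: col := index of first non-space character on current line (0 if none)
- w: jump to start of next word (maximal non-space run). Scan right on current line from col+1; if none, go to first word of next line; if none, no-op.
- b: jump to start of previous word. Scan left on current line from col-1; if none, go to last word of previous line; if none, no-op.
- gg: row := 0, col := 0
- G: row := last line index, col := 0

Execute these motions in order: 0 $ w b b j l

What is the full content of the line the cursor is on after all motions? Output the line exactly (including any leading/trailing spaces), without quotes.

Answer: rock grey  gold

Derivation:
After 1 (0): row=0 col=0 char='_'
After 2 ($): row=0 col=16 char='n'
After 3 (w): row=1 col=0 char='r'
After 4 (b): row=0 col=13 char='c'
After 5 (b): row=0 col=8 char='t'
After 6 (j): row=1 col=8 char='y'
After 7 (l): row=1 col=9 char='_'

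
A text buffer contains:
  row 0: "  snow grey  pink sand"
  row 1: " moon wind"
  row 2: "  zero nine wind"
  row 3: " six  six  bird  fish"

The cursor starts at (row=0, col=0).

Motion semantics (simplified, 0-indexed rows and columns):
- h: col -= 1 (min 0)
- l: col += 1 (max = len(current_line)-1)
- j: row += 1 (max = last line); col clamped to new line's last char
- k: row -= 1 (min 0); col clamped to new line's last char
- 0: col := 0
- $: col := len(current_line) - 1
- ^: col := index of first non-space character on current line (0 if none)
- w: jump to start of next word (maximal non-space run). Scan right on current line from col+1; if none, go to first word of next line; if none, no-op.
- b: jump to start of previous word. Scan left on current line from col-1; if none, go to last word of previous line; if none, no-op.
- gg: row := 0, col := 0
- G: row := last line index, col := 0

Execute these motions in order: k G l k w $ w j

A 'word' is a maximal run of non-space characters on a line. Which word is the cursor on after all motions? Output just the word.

Answer: six

Derivation:
After 1 (k): row=0 col=0 char='_'
After 2 (G): row=3 col=0 char='_'
After 3 (l): row=3 col=1 char='s'
After 4 (k): row=2 col=1 char='_'
After 5 (w): row=2 col=2 char='z'
After 6 ($): row=2 col=15 char='d'
After 7 (w): row=3 col=1 char='s'
After 8 (j): row=3 col=1 char='s'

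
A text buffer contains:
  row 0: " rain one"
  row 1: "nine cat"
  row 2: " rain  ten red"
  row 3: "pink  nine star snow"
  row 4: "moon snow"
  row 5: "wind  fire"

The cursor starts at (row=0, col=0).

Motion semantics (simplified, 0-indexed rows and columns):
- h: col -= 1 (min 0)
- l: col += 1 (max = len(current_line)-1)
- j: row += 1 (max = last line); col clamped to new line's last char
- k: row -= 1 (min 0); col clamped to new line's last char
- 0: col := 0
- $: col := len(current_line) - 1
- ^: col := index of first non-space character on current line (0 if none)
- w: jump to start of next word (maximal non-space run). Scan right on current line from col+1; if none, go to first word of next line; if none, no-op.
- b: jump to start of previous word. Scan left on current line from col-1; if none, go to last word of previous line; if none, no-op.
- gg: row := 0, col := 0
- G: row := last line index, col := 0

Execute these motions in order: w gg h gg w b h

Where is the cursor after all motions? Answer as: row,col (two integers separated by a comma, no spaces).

Answer: 0,0

Derivation:
After 1 (w): row=0 col=1 char='r'
After 2 (gg): row=0 col=0 char='_'
After 3 (h): row=0 col=0 char='_'
After 4 (gg): row=0 col=0 char='_'
After 5 (w): row=0 col=1 char='r'
After 6 (b): row=0 col=1 char='r'
After 7 (h): row=0 col=0 char='_'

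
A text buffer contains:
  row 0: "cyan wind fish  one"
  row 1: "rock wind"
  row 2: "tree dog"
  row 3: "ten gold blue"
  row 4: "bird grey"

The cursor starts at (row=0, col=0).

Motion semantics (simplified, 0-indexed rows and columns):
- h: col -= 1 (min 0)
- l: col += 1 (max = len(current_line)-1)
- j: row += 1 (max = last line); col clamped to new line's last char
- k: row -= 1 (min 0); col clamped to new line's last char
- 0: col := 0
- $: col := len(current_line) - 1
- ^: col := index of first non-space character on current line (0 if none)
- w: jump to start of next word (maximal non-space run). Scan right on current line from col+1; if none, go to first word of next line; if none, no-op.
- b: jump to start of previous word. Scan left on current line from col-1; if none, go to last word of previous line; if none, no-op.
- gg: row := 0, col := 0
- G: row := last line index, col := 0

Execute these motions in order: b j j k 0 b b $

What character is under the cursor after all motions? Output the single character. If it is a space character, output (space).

After 1 (b): row=0 col=0 char='c'
After 2 (j): row=1 col=0 char='r'
After 3 (j): row=2 col=0 char='t'
After 4 (k): row=1 col=0 char='r'
After 5 (0): row=1 col=0 char='r'
After 6 (b): row=0 col=16 char='o'
After 7 (b): row=0 col=10 char='f'
After 8 ($): row=0 col=18 char='e'

Answer: e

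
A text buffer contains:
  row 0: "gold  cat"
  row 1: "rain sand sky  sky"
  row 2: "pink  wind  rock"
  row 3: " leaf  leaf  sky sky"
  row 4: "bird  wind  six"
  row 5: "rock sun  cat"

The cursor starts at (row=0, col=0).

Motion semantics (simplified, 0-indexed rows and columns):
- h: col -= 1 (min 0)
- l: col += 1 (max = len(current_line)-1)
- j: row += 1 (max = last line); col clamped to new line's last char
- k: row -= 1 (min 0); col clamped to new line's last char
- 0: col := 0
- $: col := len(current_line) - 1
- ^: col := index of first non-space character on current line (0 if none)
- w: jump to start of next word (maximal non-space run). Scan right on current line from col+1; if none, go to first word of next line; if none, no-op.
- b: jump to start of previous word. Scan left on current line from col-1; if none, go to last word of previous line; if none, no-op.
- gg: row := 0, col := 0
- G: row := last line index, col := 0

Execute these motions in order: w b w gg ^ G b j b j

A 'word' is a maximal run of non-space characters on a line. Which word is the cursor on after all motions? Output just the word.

Answer: cat

Derivation:
After 1 (w): row=0 col=6 char='c'
After 2 (b): row=0 col=0 char='g'
After 3 (w): row=0 col=6 char='c'
After 4 (gg): row=0 col=0 char='g'
After 5 (^): row=0 col=0 char='g'
After 6 (G): row=5 col=0 char='r'
After 7 (b): row=4 col=12 char='s'
After 8 (j): row=5 col=12 char='t'
After 9 (b): row=5 col=10 char='c'
After 10 (j): row=5 col=10 char='c'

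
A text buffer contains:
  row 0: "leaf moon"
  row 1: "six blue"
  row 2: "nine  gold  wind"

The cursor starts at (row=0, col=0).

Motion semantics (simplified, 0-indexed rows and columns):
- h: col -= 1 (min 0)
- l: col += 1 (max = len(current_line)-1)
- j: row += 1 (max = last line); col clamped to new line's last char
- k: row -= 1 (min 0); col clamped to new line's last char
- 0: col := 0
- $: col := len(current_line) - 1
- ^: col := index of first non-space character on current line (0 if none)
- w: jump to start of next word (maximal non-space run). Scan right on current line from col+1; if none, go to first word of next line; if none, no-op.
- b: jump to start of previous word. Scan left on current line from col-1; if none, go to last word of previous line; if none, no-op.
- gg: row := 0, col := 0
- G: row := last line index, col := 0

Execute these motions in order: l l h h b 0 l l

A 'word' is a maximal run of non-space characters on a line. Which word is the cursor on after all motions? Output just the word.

Answer: leaf

Derivation:
After 1 (l): row=0 col=1 char='e'
After 2 (l): row=0 col=2 char='a'
After 3 (h): row=0 col=1 char='e'
After 4 (h): row=0 col=0 char='l'
After 5 (b): row=0 col=0 char='l'
After 6 (0): row=0 col=0 char='l'
After 7 (l): row=0 col=1 char='e'
After 8 (l): row=0 col=2 char='a'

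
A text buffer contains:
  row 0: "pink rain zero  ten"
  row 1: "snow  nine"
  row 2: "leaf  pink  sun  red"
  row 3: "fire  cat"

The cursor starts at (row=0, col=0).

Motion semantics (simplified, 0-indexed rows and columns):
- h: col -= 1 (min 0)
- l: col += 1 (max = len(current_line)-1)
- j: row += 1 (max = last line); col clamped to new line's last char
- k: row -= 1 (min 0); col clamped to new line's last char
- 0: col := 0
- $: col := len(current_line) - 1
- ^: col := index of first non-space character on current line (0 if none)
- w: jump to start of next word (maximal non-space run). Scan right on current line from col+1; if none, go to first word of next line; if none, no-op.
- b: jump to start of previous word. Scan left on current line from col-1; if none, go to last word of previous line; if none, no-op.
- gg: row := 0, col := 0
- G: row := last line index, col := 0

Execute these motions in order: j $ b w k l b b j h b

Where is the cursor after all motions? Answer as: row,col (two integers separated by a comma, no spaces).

After 1 (j): row=1 col=0 char='s'
After 2 ($): row=1 col=9 char='e'
After 3 (b): row=1 col=6 char='n'
After 4 (w): row=2 col=0 char='l'
After 5 (k): row=1 col=0 char='s'
After 6 (l): row=1 col=1 char='n'
After 7 (b): row=1 col=0 char='s'
After 8 (b): row=0 col=16 char='t'
After 9 (j): row=1 col=9 char='e'
After 10 (h): row=1 col=8 char='n'
After 11 (b): row=1 col=6 char='n'

Answer: 1,6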